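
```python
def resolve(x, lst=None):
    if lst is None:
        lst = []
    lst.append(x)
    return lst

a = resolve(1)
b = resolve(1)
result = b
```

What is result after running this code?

Step 1: None default with guard creates a NEW list each call.
Step 2: a = [1] (fresh list). b = [1] (another fresh list).
Step 3: result = [1] (this is the fix for mutable default)

The answer is [1].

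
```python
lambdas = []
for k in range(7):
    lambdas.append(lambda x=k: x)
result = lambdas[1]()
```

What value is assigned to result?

Step 1: Default argument x=k captures k's value at each iteration.
Step 2: lambdas[1] captured x = 1 when k was 1.
Step 3: result = 1

The answer is 1.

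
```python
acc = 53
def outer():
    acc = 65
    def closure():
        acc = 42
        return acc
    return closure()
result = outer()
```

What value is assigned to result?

Step 1: Three scopes define acc: global (53), outer (65), closure (42).
Step 2: closure() has its own local acc = 42, which shadows both enclosing and global.
Step 3: result = 42 (local wins in LEGB)

The answer is 42.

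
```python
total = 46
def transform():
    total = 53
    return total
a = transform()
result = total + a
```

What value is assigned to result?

Step 1: Global total = 46. transform() returns local total = 53.
Step 2: a = 53. Global total still = 46.
Step 3: result = 46 + 53 = 99

The answer is 99.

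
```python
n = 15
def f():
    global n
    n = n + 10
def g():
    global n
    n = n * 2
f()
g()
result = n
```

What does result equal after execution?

Step 1: n = 15.
Step 2: f() adds 10: n = 15 + 10 = 25.
Step 3: g() doubles: n = 25 * 2 = 50.
Step 4: result = 50

The answer is 50.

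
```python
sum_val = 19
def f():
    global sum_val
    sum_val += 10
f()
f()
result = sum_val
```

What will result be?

Step 1: sum_val = 19.
Step 2: First f(): sum_val = 19 + 10 = 29.
Step 3: Second f(): sum_val = 29 + 10 = 39. result = 39

The answer is 39.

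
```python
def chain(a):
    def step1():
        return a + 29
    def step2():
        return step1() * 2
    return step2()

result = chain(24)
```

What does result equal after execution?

Step 1: chain(24) captures a = 24.
Step 2: step2() calls step1() which returns 24 + 29 = 53.
Step 3: step2() returns 53 * 2 = 106

The answer is 106.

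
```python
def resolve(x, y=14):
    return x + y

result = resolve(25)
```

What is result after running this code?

Step 1: resolve(25) uses default y = 14.
Step 2: Returns 25 + 14 = 39.
Step 3: result = 39

The answer is 39.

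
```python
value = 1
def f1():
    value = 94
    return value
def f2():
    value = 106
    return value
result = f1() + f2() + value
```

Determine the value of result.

Step 1: Each function shadows global value with its own local.
Step 2: f1() returns 94, f2() returns 106.
Step 3: Global value = 1 is unchanged. result = 94 + 106 + 1 = 201

The answer is 201.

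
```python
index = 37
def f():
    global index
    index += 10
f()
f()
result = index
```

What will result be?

Step 1: index = 37.
Step 2: First f(): index = 37 + 10 = 47.
Step 3: Second f(): index = 47 + 10 = 57. result = 57

The answer is 57.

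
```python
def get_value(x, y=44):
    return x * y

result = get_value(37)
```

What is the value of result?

Step 1: get_value(37) uses default y = 44.
Step 2: Returns 37 * 44 = 1628.
Step 3: result = 1628

The answer is 1628.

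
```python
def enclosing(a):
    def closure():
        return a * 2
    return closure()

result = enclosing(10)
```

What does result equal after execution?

Step 1: enclosing(10) binds parameter a = 10.
Step 2: closure() accesses a = 10 from enclosing scope.
Step 3: result = 10 * 2 = 20

The answer is 20.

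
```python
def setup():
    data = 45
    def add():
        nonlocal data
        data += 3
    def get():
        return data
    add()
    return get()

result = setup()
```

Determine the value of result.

Step 1: data = 45. add() modifies it via nonlocal, get() reads it.
Step 2: add() makes data = 45 + 3 = 48.
Step 3: get() returns 48. result = 48

The answer is 48.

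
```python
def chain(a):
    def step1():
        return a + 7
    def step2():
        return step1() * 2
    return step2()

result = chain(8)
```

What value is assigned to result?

Step 1: chain(8) captures a = 8.
Step 2: step2() calls step1() which returns 8 + 7 = 15.
Step 3: step2() returns 15 * 2 = 30

The answer is 30.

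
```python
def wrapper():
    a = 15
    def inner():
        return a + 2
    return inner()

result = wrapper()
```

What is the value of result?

Step 1: wrapper() defines a = 15.
Step 2: inner() reads a = 15 from enclosing scope, returns 15 + 2 = 17.
Step 3: result = 17

The answer is 17.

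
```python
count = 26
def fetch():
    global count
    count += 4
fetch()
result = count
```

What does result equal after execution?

Step 1: count = 26 globally.
Step 2: fetch() modifies global count: count += 4 = 30.
Step 3: result = 30

The answer is 30.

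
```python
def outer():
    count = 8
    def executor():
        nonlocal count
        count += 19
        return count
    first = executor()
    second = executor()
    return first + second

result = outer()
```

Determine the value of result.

Step 1: count starts at 8.
Step 2: First call: count = 8 + 19 = 27, returns 27.
Step 3: Second call: count = 27 + 19 = 46, returns 46.
Step 4: result = 27 + 46 = 73

The answer is 73.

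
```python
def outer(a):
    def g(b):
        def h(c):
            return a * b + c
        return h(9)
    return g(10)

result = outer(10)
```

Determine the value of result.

Step 1: a = 10, b = 10, c = 9.
Step 2: h() computes a * b + c = 10 * 10 + 9 = 109.
Step 3: result = 109

The answer is 109.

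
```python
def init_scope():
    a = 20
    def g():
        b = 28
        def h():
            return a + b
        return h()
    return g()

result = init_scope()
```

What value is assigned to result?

Step 1: init_scope() defines a = 20. g() defines b = 28.
Step 2: h() accesses both from enclosing scopes: a = 20, b = 28.
Step 3: result = 20 + 28 = 48

The answer is 48.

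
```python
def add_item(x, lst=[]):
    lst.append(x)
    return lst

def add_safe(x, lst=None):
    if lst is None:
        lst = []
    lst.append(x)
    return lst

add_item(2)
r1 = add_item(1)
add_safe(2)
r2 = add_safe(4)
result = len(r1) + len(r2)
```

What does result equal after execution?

Step 1: add_item shares mutable default: after 2 calls, lst = [2, 1], len = 2.
Step 2: add_safe creates fresh list each time: r2 = [4], len = 1.
Step 3: result = 2 + 1 = 3

The answer is 3.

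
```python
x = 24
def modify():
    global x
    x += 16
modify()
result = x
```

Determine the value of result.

Step 1: x = 24 globally.
Step 2: modify() modifies global x: x += 16 = 40.
Step 3: result = 40

The answer is 40.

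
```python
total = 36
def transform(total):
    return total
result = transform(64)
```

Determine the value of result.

Step 1: Global total = 36.
Step 2: transform(64) takes parameter total = 64, which shadows the global.
Step 3: result = 64

The answer is 64.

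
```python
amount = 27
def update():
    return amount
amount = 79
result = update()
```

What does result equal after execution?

Step 1: amount is first set to 27, then reassigned to 79.
Step 2: update() is called after the reassignment, so it looks up the current global amount = 79.
Step 3: result = 79

The answer is 79.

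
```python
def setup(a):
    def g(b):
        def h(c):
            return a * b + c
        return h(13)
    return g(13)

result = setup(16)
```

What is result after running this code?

Step 1: a = 16, b = 13, c = 13.
Step 2: h() computes a * b + c = 16 * 13 + 13 = 221.
Step 3: result = 221

The answer is 221.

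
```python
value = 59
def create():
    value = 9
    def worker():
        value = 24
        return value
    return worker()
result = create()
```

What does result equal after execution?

Step 1: Three scopes define value: global (59), create (9), worker (24).
Step 2: worker() has its own local value = 24, which shadows both enclosing and global.
Step 3: result = 24 (local wins in LEGB)

The answer is 24.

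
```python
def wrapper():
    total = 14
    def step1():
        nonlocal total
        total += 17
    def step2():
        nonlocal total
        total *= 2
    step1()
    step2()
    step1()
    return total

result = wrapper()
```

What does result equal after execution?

Step 1: total = 14.
Step 2: step1(): total = 14 + 17 = 31.
Step 3: step2(): total = 31 * 2 = 62.
Step 4: step1(): total = 62 + 17 = 79. result = 79

The answer is 79.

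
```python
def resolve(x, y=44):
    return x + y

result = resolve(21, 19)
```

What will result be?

Step 1: resolve(21, 19) overrides default y with 19.
Step 2: Returns 21 + 19 = 40.
Step 3: result = 40

The answer is 40.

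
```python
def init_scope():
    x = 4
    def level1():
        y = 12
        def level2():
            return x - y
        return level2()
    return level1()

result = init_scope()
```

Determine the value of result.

Step 1: x = 4 in init_scope. y = 12 in level1.
Step 2: level2() reads x = 4 and y = 12 from enclosing scopes.
Step 3: result = 4 - 12 = -8

The answer is -8.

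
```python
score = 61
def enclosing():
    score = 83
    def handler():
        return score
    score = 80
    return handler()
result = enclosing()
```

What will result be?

Step 1: enclosing() sets score = 83, then later score = 80.
Step 2: handler() is called after score is reassigned to 80. Closures capture variables by reference, not by value.
Step 3: result = 80

The answer is 80.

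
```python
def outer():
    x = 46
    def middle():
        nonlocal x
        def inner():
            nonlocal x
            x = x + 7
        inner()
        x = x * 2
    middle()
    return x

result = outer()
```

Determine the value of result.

Step 1: x = 46.
Step 2: inner() adds 7: x = 46 + 7 = 53.
Step 3: middle() doubles: x = 53 * 2 = 106.
Step 4: result = 106

The answer is 106.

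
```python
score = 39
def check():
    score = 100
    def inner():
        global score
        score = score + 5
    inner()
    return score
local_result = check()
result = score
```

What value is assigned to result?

Step 1: Global score = 39. check() creates local score = 100.
Step 2: inner() declares global score and adds 5: global score = 39 + 5 = 44.
Step 3: check() returns its local score = 100 (unaffected by inner).
Step 4: result = global score = 44

The answer is 44.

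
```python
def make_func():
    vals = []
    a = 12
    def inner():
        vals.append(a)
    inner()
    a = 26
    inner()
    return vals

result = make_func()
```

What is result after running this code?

Step 1: a = 12. inner() appends current a to vals.
Step 2: First inner(): appends 12. Then a = 26.
Step 3: Second inner(): appends 26 (closure sees updated a). result = [12, 26]

The answer is [12, 26].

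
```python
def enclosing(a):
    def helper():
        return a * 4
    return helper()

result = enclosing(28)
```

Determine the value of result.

Step 1: enclosing(28) binds parameter a = 28.
Step 2: helper() accesses a = 28 from enclosing scope.
Step 3: result = 28 * 4 = 112

The answer is 112.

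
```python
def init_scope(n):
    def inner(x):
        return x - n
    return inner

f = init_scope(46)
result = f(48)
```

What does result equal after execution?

Step 1: init_scope(46) creates a closure capturing n = 46.
Step 2: f(48) computes 48 - 46 = 2.
Step 3: result = 2

The answer is 2.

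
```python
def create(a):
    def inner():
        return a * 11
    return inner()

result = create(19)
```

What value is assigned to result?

Step 1: create(19) binds parameter a = 19.
Step 2: inner() accesses a = 19 from enclosing scope.
Step 3: result = 19 * 11 = 209

The answer is 209.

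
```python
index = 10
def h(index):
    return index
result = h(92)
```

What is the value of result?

Step 1: Global index = 10.
Step 2: h(92) takes parameter index = 92, which shadows the global.
Step 3: result = 92

The answer is 92.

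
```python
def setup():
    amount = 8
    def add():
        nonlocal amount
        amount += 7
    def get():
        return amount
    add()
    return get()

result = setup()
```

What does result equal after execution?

Step 1: amount = 8. add() modifies it via nonlocal, get() reads it.
Step 2: add() makes amount = 8 + 7 = 15.
Step 3: get() returns 15. result = 15

The answer is 15.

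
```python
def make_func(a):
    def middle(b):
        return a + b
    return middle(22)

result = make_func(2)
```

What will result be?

Step 1: make_func(2) passes a = 2.
Step 2: middle(22) has b = 22, reads a = 2 from enclosing.
Step 3: result = 2 + 22 = 24

The answer is 24.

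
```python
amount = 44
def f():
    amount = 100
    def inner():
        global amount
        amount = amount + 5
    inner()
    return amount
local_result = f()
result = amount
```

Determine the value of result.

Step 1: Global amount = 44. f() creates local amount = 100.
Step 2: inner() declares global amount and adds 5: global amount = 44 + 5 = 49.
Step 3: f() returns its local amount = 100 (unaffected by inner).
Step 4: result = global amount = 49

The answer is 49.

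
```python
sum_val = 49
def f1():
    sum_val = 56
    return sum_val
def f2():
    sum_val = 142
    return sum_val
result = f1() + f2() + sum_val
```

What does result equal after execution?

Step 1: Each function shadows global sum_val with its own local.
Step 2: f1() returns 56, f2() returns 142.
Step 3: Global sum_val = 49 is unchanged. result = 56 + 142 + 49 = 247

The answer is 247.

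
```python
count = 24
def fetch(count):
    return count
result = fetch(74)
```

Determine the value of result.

Step 1: Global count = 24.
Step 2: fetch(74) takes parameter count = 74, which shadows the global.
Step 3: result = 74

The answer is 74.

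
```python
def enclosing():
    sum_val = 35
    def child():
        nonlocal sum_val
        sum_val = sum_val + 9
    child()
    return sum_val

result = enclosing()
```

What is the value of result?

Step 1: enclosing() sets sum_val = 35.
Step 2: child() uses nonlocal to modify sum_val in enclosing's scope: sum_val = 35 + 9 = 44.
Step 3: enclosing() returns the modified sum_val = 44

The answer is 44.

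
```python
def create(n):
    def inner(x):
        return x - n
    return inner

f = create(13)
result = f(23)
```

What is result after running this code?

Step 1: create(13) creates a closure capturing n = 13.
Step 2: f(23) computes 23 - 13 = 10.
Step 3: result = 10

The answer is 10.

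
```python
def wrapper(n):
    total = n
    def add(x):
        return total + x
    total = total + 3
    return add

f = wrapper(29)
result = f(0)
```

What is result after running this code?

Step 1: wrapper(29) sets total = 29, then total = 29 + 3 = 32.
Step 2: Closures capture by reference, so add sees total = 32.
Step 3: f(0) returns 32 + 0 = 32

The answer is 32.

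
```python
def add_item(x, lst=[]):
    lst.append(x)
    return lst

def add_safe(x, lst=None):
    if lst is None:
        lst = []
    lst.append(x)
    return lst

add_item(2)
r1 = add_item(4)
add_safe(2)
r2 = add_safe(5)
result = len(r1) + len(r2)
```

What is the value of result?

Step 1: add_item shares mutable default: after 2 calls, lst = [2, 4], len = 2.
Step 2: add_safe creates fresh list each time: r2 = [5], len = 1.
Step 3: result = 2 + 1 = 3

The answer is 3.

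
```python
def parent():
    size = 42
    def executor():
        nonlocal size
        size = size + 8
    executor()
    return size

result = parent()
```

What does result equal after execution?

Step 1: parent() sets size = 42.
Step 2: executor() uses nonlocal to modify size in parent's scope: size = 42 + 8 = 50.
Step 3: parent() returns the modified size = 50

The answer is 50.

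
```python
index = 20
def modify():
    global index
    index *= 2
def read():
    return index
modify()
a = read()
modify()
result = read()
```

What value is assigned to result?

Step 1: index = 20.
Step 2: First modify(): index = 20 * 2 = 40.
Step 3: Second modify(): index = 40 * 2 = 80.
Step 4: read() returns 80

The answer is 80.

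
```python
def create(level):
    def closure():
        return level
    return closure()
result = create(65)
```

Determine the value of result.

Step 1: create(65) binds parameter level = 65.
Step 2: closure() looks up level in enclosing scope and finds the parameter level = 65.
Step 3: result = 65

The answer is 65.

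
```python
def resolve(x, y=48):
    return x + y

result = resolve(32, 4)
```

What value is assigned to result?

Step 1: resolve(32, 4) overrides default y with 4.
Step 2: Returns 32 + 4 = 36.
Step 3: result = 36

The answer is 36.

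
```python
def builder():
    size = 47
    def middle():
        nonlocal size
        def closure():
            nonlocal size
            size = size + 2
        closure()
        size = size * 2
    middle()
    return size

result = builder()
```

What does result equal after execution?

Step 1: size = 47.
Step 2: closure() adds 2: size = 47 + 2 = 49.
Step 3: middle() doubles: size = 49 * 2 = 98.
Step 4: result = 98

The answer is 98.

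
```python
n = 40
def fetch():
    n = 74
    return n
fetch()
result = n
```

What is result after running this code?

Step 1: n = 40 globally.
Step 2: fetch() creates a LOCAL n = 74 (no global keyword!).
Step 3: The global n is unchanged. result = 40

The answer is 40.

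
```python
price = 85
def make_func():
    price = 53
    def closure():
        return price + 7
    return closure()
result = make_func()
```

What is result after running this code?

Step 1: make_func() shadows global price with price = 53.
Step 2: closure() finds price = 53 in enclosing scope, computes 53 + 7 = 60.
Step 3: result = 60

The answer is 60.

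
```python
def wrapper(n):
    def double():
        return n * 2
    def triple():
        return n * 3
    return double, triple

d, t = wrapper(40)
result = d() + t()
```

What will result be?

Step 1: Both closures capture the same n = 40.
Step 2: d() = 40 * 2 = 80, t() = 40 * 3 = 120.
Step 3: result = 80 + 120 = 200

The answer is 200.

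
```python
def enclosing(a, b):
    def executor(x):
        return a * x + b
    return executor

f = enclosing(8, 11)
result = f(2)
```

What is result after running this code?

Step 1: enclosing(8, 11) captures a = 8, b = 11.
Step 2: f(2) computes 8 * 2 + 11 = 27.
Step 3: result = 27

The answer is 27.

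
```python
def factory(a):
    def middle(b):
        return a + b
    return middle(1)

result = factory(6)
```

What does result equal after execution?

Step 1: factory(6) passes a = 6.
Step 2: middle(1) has b = 1, reads a = 6 from enclosing.
Step 3: result = 6 + 1 = 7

The answer is 7.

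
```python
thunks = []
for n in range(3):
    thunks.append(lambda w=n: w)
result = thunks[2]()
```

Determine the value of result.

Step 1: Default argument w=n captures n's value at each iteration.
Step 2: thunks[2] captured w = 2 when n was 2.
Step 3: result = 2

The answer is 2.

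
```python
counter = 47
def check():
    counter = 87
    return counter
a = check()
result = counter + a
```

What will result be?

Step 1: Global counter = 47. check() returns local counter = 87.
Step 2: a = 87. Global counter still = 47.
Step 3: result = 47 + 87 = 134

The answer is 134.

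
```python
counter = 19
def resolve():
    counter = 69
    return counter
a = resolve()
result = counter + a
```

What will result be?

Step 1: Global counter = 19. resolve() returns local counter = 69.
Step 2: a = 69. Global counter still = 19.
Step 3: result = 19 + 69 = 88

The answer is 88.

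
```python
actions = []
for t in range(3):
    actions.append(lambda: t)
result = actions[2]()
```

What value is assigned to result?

Step 1: The loop creates 3 lambdas, all referencing the same variable t.
Step 2: After the loop, t = 2 (final value).
Step 3: actions[2]() looks up t at call time and finds 2. This is the late binding gotcha. result = 2

The answer is 2.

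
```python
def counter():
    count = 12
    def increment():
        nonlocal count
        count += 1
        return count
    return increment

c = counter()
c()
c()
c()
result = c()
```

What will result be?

Step 1: counter() creates closure with count = 12.
Step 2: Each c() call increments count via nonlocal. After 4 calls: 12 + 4 = 16.
Step 3: result = 16

The answer is 16.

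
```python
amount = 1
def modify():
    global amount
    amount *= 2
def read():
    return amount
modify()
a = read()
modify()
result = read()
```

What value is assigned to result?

Step 1: amount = 1.
Step 2: First modify(): amount = 1 * 2 = 2.
Step 3: Second modify(): amount = 2 * 2 = 4.
Step 4: read() returns 4

The answer is 4.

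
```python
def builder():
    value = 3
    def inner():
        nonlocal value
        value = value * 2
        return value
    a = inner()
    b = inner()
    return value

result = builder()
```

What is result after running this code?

Step 1: value starts at 3.
Step 2: First inner(): value = 3 * 2 = 6.
Step 3: Second inner(): value = 6 * 2 = 12.
Step 4: result = 12

The answer is 12.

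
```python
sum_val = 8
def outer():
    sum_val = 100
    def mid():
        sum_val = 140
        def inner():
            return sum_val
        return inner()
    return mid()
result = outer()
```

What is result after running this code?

Step 1: Three levels of shadowing: global 8, outer 100, mid 140.
Step 2: inner() finds sum_val = 140 in enclosing mid() scope.
Step 3: result = 140

The answer is 140.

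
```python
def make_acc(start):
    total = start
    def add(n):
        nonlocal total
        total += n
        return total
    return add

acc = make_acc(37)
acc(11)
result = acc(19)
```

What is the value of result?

Step 1: make_acc(37) creates closure with total = 37.
Step 2: First acc(11): total = 37 + 11 = 48.
Step 3: Second acc(19): total = 48 + 19 = 67. result = 67

The answer is 67.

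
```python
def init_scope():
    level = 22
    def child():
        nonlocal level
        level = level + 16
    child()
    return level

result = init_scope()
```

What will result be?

Step 1: init_scope() sets level = 22.
Step 2: child() uses nonlocal to modify level in init_scope's scope: level = 22 + 16 = 38.
Step 3: init_scope() returns the modified level = 38

The answer is 38.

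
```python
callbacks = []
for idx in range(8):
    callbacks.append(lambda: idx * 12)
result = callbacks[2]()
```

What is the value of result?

Step 1: All lambdas reference the same variable idx (late binding).
Step 2: After the loop, idx = 7. Every lambda returns idx * 12.
Step 3: callbacks[2]() = 7 * 12 = 84

The answer is 84.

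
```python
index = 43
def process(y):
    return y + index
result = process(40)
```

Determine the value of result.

Step 1: index = 43 is defined globally.
Step 2: process(40) uses parameter y = 40 and looks up index from global scope = 43.
Step 3: result = 40 + 43 = 83

The answer is 83.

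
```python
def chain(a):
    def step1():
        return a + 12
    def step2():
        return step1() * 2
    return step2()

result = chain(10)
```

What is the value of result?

Step 1: chain(10) captures a = 10.
Step 2: step2() calls step1() which returns 10 + 12 = 22.
Step 3: step2() returns 22 * 2 = 44

The answer is 44.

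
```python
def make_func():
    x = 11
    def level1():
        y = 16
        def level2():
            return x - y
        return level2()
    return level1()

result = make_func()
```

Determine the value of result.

Step 1: x = 11 in make_func. y = 16 in level1.
Step 2: level2() reads x = 11 and y = 16 from enclosing scopes.
Step 3: result = 11 - 16 = -5

The answer is -5.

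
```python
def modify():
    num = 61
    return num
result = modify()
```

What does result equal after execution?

Step 1: modify() defines num = 61 in its local scope.
Step 2: return num finds the local variable num = 61.
Step 3: result = 61

The answer is 61.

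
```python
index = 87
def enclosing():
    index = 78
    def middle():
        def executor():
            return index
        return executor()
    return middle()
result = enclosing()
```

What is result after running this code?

Step 1: enclosing() defines index = 78. middle() and executor() have no local index.
Step 2: executor() checks local (none), enclosing middle() (none), enclosing enclosing() and finds index = 78.
Step 3: result = 78

The answer is 78.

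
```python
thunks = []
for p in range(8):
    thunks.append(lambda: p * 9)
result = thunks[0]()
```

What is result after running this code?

Step 1: All lambdas reference the same variable p (late binding).
Step 2: After the loop, p = 7. Every lambda returns p * 9.
Step 3: thunks[0]() = 7 * 9 = 63

The answer is 63.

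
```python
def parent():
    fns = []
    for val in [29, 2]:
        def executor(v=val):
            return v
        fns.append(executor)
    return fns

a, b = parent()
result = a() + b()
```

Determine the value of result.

Step 1: Default argument v=val captures val at each iteration.
Step 2: a() returns 29 (captured at first iteration), b() returns 2 (captured at second).
Step 3: result = 29 + 2 = 31

The answer is 31.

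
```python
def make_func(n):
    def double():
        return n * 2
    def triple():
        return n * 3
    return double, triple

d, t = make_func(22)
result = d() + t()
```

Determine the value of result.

Step 1: Both closures capture the same n = 22.
Step 2: d() = 22 * 2 = 44, t() = 22 * 3 = 66.
Step 3: result = 44 + 66 = 110

The answer is 110.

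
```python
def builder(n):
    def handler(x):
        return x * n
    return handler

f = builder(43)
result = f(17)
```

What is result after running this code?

Step 1: builder(43) creates a closure capturing n = 43.
Step 2: f(17) computes 17 * 43 = 731.
Step 3: result = 731

The answer is 731.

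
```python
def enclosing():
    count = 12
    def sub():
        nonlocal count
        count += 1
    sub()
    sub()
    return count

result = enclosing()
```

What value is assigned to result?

Step 1: count starts at 12.
Step 2: sub() is called 2 times, each adding 1.
Step 3: count = 12 + 1 * 2 = 14

The answer is 14.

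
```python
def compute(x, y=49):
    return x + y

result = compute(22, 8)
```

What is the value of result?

Step 1: compute(22, 8) overrides default y with 8.
Step 2: Returns 22 + 8 = 30.
Step 3: result = 30

The answer is 30.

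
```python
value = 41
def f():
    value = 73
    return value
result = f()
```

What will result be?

Step 1: Global value = 41.
Step 2: f() creates local value = 73, shadowing the global.
Step 3: Returns local value = 73. result = 73

The answer is 73.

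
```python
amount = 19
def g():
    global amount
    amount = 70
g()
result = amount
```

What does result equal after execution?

Step 1: amount = 19 globally.
Step 2: g() declares global amount and sets it to 70.
Step 3: After g(), global amount = 70. result = 70

The answer is 70.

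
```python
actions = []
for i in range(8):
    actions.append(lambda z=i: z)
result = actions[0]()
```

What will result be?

Step 1: Default argument z=i captures i's value at each iteration.
Step 2: actions[0] captured z = 0 when i was 0.
Step 3: result = 0

The answer is 0.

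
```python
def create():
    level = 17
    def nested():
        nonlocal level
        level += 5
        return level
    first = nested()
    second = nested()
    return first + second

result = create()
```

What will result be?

Step 1: level starts at 17.
Step 2: First call: level = 17 + 5 = 22, returns 22.
Step 3: Second call: level = 22 + 5 = 27, returns 27.
Step 4: result = 22 + 27 = 49

The answer is 49.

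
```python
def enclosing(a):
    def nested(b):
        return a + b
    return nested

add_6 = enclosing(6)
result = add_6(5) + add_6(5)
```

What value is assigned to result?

Step 1: add_6 captures a = 6.
Step 2: add_6(5) = 6 + 5 = 11, called twice.
Step 3: result = 11 + 11 = 22

The answer is 22.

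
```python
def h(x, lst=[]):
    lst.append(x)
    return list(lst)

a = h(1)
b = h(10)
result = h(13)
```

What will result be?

Step 1: Default list is shared. list() creates copies for return values.
Step 2: Internal list grows: [1] -> [1, 10] -> [1, 10, 13].
Step 3: result = [1, 10, 13]

The answer is [1, 10, 13].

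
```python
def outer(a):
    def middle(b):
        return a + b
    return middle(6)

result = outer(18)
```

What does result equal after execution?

Step 1: outer(18) passes a = 18.
Step 2: middle(6) has b = 6, reads a = 18 from enclosing.
Step 3: result = 18 + 6 = 24

The answer is 24.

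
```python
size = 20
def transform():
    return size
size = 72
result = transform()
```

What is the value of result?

Step 1: size is first set to 20, then reassigned to 72.
Step 2: transform() is called after the reassignment, so it looks up the current global size = 72.
Step 3: result = 72

The answer is 72.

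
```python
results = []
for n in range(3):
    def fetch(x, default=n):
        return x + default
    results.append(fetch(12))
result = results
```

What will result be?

Step 1: Default argument default=n is evaluated at function definition time.
Step 2: Each iteration creates fetch with default = current n value.
Step 3: fetch(12) returns 12 + default. results = [12, 13, 14]

The answer is [12, 13, 14].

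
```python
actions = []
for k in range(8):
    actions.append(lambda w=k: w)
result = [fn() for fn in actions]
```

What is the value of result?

Step 1: Default arg w=k captures k at each iteration.
Step 2: Each lambda has its own default: 0, 1, ..., 7.
Step 3: result = [0, 1, 2, 3, 4, 5, 6, 7]

The answer is [0, 1, 2, 3, 4, 5, 6, 7].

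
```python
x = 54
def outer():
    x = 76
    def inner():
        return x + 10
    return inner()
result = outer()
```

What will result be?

Step 1: outer() shadows global x with x = 76.
Step 2: inner() finds x = 76 in enclosing scope, computes 76 + 10 = 86.
Step 3: result = 86

The answer is 86.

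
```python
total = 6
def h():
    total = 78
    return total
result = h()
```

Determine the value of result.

Step 1: Global total = 6.
Step 2: h() creates local total = 78, shadowing the global.
Step 3: Returns local total = 78. result = 78

The answer is 78.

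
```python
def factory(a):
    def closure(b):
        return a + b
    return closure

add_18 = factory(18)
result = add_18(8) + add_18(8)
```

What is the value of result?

Step 1: add_18 captures a = 18.
Step 2: add_18(8) = 18 + 8 = 26, called twice.
Step 3: result = 26 + 26 = 52

The answer is 52.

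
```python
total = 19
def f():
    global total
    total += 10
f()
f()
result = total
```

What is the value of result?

Step 1: total = 19.
Step 2: First f(): total = 19 + 10 = 29.
Step 3: Second f(): total = 29 + 10 = 39. result = 39

The answer is 39.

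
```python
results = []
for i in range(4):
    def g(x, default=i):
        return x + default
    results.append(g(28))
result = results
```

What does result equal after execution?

Step 1: Default argument default=i is evaluated at function definition time.
Step 2: Each iteration creates g with default = current i value.
Step 3: g(28) returns 28 + default. results = [28, 29, 30, 31]

The answer is [28, 29, 30, 31].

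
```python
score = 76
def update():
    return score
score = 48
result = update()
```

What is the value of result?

Step 1: score is first set to 76, then reassigned to 48.
Step 2: update() is called after the reassignment, so it looks up the current global score = 48.
Step 3: result = 48

The answer is 48.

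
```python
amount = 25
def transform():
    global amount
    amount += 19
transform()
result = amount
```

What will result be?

Step 1: amount = 25 globally.
Step 2: transform() modifies global amount: amount += 19 = 44.
Step 3: result = 44

The answer is 44.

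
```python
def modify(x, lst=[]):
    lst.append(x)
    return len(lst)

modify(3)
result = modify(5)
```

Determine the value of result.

Step 1: Mutable default list persists between calls.
Step 2: First call: lst = [3], len = 1. Second call: lst = [3, 5], len = 2.
Step 3: result = 2

The answer is 2.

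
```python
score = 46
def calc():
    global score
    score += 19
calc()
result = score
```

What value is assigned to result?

Step 1: score = 46 globally.
Step 2: calc() modifies global score: score += 19 = 65.
Step 3: result = 65

The answer is 65.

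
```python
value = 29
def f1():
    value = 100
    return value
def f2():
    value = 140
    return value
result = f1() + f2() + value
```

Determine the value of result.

Step 1: Each function shadows global value with its own local.
Step 2: f1() returns 100, f2() returns 140.
Step 3: Global value = 29 is unchanged. result = 100 + 140 + 29 = 269

The answer is 269.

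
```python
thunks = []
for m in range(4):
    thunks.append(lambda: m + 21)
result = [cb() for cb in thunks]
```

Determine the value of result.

Step 1: All lambdas capture m by reference. After the loop, m = 3.
Step 2: Each call returns 3 + 21 = 24.
Step 3: result = [24, 24, 24, 24]

The answer is [24, 24, 24, 24].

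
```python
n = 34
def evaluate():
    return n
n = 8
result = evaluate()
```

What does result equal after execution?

Step 1: n is first set to 34, then reassigned to 8.
Step 2: evaluate() is called after the reassignment, so it looks up the current global n = 8.
Step 3: result = 8

The answer is 8.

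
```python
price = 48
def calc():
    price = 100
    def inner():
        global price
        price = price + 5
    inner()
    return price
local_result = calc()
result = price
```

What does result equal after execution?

Step 1: Global price = 48. calc() creates local price = 100.
Step 2: inner() declares global price and adds 5: global price = 48 + 5 = 53.
Step 3: calc() returns its local price = 100 (unaffected by inner).
Step 4: result = global price = 53

The answer is 53.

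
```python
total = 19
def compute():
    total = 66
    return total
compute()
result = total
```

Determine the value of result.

Step 1: total = 19 globally.
Step 2: compute() creates a LOCAL total = 66 (no global keyword!).
Step 3: The global total is unchanged. result = 19

The answer is 19.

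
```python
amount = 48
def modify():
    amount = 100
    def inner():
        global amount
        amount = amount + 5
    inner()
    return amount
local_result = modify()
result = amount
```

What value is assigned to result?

Step 1: Global amount = 48. modify() creates local amount = 100.
Step 2: inner() declares global amount and adds 5: global amount = 48 + 5 = 53.
Step 3: modify() returns its local amount = 100 (unaffected by inner).
Step 4: result = global amount = 53

The answer is 53.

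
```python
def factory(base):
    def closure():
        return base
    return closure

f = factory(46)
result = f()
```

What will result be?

Step 1: factory(46) creates closure capturing base = 46.
Step 2: f() returns the captured base = 46.
Step 3: result = 46

The answer is 46.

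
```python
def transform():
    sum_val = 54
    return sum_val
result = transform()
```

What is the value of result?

Step 1: transform() defines sum_val = 54 in its local scope.
Step 2: return sum_val finds the local variable sum_val = 54.
Step 3: result = 54

The answer is 54.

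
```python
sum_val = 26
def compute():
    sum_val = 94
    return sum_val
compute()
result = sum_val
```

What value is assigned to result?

Step 1: sum_val = 26 globally.
Step 2: compute() creates a LOCAL sum_val = 94 (no global keyword!).
Step 3: The global sum_val is unchanged. result = 26

The answer is 26.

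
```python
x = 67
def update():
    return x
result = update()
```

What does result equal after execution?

Step 1: x = 67 is defined in the global scope.
Step 2: update() looks up x. No local x exists, so Python checks the global scope via LEGB rule and finds x = 67.
Step 3: result = 67

The answer is 67.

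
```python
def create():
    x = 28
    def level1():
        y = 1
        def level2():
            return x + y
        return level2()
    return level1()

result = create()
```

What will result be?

Step 1: x = 28 in create. y = 1 in level1.
Step 2: level2() reads x = 28 and y = 1 from enclosing scopes.
Step 3: result = 28 + 1 = 29

The answer is 29.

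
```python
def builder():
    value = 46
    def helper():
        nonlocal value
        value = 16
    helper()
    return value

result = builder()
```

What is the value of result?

Step 1: builder() sets value = 46.
Step 2: helper() uses nonlocal to reassign value = 16.
Step 3: result = 16

The answer is 16.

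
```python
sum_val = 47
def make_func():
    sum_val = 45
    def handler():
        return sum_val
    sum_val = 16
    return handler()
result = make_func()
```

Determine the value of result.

Step 1: make_func() sets sum_val = 45, then later sum_val = 16.
Step 2: handler() is called after sum_val is reassigned to 16. Closures capture variables by reference, not by value.
Step 3: result = 16

The answer is 16.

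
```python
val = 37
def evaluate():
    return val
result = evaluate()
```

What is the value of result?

Step 1: val = 37 is defined in the global scope.
Step 2: evaluate() looks up val. No local val exists, so Python checks the global scope via LEGB rule and finds val = 37.
Step 3: result = 37

The answer is 37.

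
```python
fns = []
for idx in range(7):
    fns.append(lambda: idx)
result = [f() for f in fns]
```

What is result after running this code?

Step 1: All 7 lambdas share the same variable idx.
Step 2: After the loop, idx = 6.
Step 3: Each call returns 6. result = [6, 6, 6, 6, 6, 6, 6]

The answer is [6, 6, 6, 6, 6, 6, 6].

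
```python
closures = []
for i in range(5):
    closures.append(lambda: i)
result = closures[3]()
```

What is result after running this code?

Step 1: The loop creates 5 lambdas, all referencing the same variable i.
Step 2: After the loop, i = 4 (final value).
Step 3: closures[3]() looks up i at call time and finds 4. This is the late binding gotcha. result = 4

The answer is 4.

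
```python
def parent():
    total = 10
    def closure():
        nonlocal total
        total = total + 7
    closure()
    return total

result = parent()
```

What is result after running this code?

Step 1: parent() sets total = 10.
Step 2: closure() uses nonlocal to modify total in parent's scope: total = 10 + 7 = 17.
Step 3: parent() returns the modified total = 17

The answer is 17.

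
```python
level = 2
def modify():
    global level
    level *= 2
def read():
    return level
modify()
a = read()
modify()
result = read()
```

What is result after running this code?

Step 1: level = 2.
Step 2: First modify(): level = 2 * 2 = 4.
Step 3: Second modify(): level = 4 * 2 = 8.
Step 4: read() returns 8

The answer is 8.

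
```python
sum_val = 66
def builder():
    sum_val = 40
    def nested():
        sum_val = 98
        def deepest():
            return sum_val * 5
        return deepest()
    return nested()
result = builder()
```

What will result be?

Step 1: deepest() looks up sum_val through LEGB: not local, finds sum_val = 98 in enclosing nested().
Step 2: Returns 98 * 5 = 490.
Step 3: result = 490

The answer is 490.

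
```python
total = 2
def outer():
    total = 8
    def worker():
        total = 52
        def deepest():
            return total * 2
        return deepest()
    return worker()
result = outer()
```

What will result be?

Step 1: deepest() looks up total through LEGB: not local, finds total = 52 in enclosing worker().
Step 2: Returns 52 * 2 = 104.
Step 3: result = 104

The answer is 104.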